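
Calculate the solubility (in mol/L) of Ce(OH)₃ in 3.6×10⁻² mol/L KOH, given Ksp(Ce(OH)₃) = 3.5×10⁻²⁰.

7.5×10⁻¹⁶ M

Ce(OH)₃(s) ⇌ Ce³⁺(aq) + 3 OH⁻(aq)
OH⁻ is already present at 3.6×10⁻² mol/L. If s mol/L of Ce(OH)₃ dissolves, [Ce³⁺] = s while [OH⁻] ≈ 3.6×10⁻² mol/L.
Ksp = [Ce³⁺][OH⁻]^3 = s(3.6×10⁻²)^3
s = 3.5×10⁻²⁰ / (3.6×10⁻²)^3 = 7.5×10⁻¹⁶
s = 7.5×10⁻¹⁶ mol/L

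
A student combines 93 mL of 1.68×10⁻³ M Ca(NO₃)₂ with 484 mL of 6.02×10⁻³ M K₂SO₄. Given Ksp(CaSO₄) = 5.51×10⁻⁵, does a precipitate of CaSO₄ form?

No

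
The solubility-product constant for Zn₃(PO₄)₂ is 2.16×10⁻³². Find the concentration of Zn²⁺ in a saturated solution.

5.46×10⁻⁷ M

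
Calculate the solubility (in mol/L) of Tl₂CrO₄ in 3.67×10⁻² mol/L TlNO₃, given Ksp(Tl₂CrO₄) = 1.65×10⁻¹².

1.23×10⁻⁹ M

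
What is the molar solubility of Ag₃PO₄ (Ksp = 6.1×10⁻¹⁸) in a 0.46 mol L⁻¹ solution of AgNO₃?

6.3×10⁻¹⁷ M

Ag₃PO₄(s) ⇌ 3 Ag⁺(aq) + PO₄³⁻(aq)
Let s be the solubility of Ag₃PO₄ here. The common ion gives [Ag⁺] ≈ 0.46 mol L⁻¹, and [PO₄³⁻] = s.
Ksp = [Ag⁺]^3[PO₄³⁻] = (0.46)^3s
s = 6.1×10⁻¹⁸ / (0.46)^3 = 6.3×10⁻¹⁷
s = 6.3×10⁻¹⁷ mol L⁻¹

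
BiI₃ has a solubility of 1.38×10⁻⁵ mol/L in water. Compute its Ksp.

Ksp = 9.79×10⁻¹⁹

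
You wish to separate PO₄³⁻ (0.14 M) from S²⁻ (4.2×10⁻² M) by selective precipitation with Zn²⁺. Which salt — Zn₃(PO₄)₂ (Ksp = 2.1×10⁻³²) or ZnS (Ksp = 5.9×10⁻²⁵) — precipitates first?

Precipitation begins when Q = Ksp.
For Zn₃(PO₄)₂: [Zn²⁺] = (Ksp/[PO₄³⁻]^2)^(1/3) = 1.0×10⁻¹⁰ M
For ZnS: [Zn²⁺] = (Ksp/[S²⁻]) = 1.4×10⁻²³ M
ZnS requires the lower [Zn²⁺], so it precipitates first.

ZnS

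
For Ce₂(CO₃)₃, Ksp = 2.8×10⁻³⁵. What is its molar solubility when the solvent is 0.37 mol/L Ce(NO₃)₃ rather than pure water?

Ce₂(CO₃)₃(s) ⇌ 2 Ce³⁺(aq) + 3 CO₃²⁻(aq)
With Ce³⁺ already at 0.37 mol/L and s small, take [Ce³⁺] ≈ 0.37 mol/L and [CO₃²⁻] = 3s.
Ksp = [Ce³⁺]^2[CO₃²⁻]^3 = (0.37)^2(3s)^3
(3s)^3 = 2.8×10⁻³⁵ / (0.37)^2 = 2.0×10⁻³⁴
s = 2.0×10⁻¹² mol/L

2.0×10⁻¹² M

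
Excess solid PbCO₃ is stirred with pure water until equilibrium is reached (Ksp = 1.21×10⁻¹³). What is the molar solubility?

3.48×10⁻⁷ M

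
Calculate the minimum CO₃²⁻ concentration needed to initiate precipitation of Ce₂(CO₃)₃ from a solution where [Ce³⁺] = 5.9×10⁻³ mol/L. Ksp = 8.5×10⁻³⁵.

Precipitation of each salt begins when its ion product equals Ksp.
Ce₂(CO₃)₃(s) ⇌ 2 Ce³⁺(aq) + 3 CO₃²⁻(aq)
Ksp = [Ce³⁺]^2[CO₃²⁻]^3 = [CO₃²⁻]^3(5.9×10⁻³)^2
[CO₃²⁻]^3 = 8.5×10⁻³⁵ / (5.9×10⁻³)^2 = 2.4×10⁻³⁰
[CO₃²⁻] = 1.3×10⁻¹⁰ mol/L

1.3×10⁻¹⁰ M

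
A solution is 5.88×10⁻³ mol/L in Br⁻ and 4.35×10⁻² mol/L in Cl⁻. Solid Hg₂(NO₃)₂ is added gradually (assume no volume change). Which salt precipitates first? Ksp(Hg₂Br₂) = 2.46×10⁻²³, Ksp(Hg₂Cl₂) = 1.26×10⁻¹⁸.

Hg₂Br₂

Precipitation begins when Q = Ksp.
For Hg₂Br₂: [Hg₂²⁺] = (Ksp/[Br⁻]^2) = 7.12×10⁻¹⁹ mol/L
For Hg₂Cl₂: [Hg₂²⁺] = (Ksp/[Cl⁻]^2) = 6.66×10⁻¹⁶ mol/L
Hg₂Br₂ requires the lower [Hg₂²⁺], so it precipitates first.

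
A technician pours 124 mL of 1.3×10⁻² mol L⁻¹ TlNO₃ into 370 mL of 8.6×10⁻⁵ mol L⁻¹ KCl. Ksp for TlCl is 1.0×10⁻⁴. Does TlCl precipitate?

No

Total volume after mixing = 124 + 370 = 494 mL.
[Tl⁺] = (1.3×10⁻²)(124)/494 = 3.3×10⁻³ mol L⁻¹
[Cl⁻] = (8.6×10⁻⁵)(370)/494 = 6.4×10⁻⁵ mol L⁻¹
Q = [Tl⁺][Cl⁻] = 2.1×10⁻⁷
Since Q (2.1×10⁻⁷) is less than Ksp (1.0×10⁻⁴), no TlCl precipitates.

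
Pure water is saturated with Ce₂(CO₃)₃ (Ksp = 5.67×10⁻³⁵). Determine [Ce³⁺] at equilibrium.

1.11×10⁻⁷ M

Ce₂(CO₃)₃(s) ⇌ 2 Ce³⁺(aq) + 3 CO₃²⁻(aq)
If s mol/L of Ce₂(CO₃)₃ dissolves, [Ce³⁺] = 2s and [CO₃²⁻] = 3s.
Ksp = [Ce³⁺]^2[CO₃²⁻]^3 = (2s)^2 · (3s)^3 = 108s^5 = 5.67×10⁻³⁵
s = 5.55×10⁻⁸ M
[Ce³⁺] = 2s = 1.11×10⁻⁷ M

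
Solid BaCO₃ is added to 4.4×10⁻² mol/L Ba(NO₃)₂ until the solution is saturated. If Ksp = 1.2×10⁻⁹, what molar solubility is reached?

2.7×10⁻⁸ M

BaCO₃(s) ⇌ Ba²⁺(aq) + CO₃²⁻(aq)
With Ba²⁺ already at 4.4×10⁻² mol/L and s small, take [Ba²⁺] ≈ 4.4×10⁻² mol/L and [CO₃²⁻] = s.
Ksp = [Ba²⁺][CO₃²⁻] = (4.4×10⁻²)s
s = 1.2×10⁻⁹ / (4.4×10⁻²) = 2.7×10⁻⁸
s = 2.7×10⁻⁸ mol/L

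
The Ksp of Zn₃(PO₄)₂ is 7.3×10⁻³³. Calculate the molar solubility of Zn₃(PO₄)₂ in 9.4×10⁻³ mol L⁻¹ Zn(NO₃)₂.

Zn₃(PO₄)₂(s) ⇌ 3 Zn²⁺(aq) + 2 PO₄³⁻(aq)
Zn²⁺ is already present at 9.4×10⁻³ mol L⁻¹. If s mol/L of Zn₃(PO₄)₂ dissolves, [PO₄³⁻] = 2s while [Zn²⁺] ≈ 9.4×10⁻³ mol L⁻¹.
Ksp = [Zn²⁺]^3[PO₄³⁻]^2 = (9.4×10⁻³)^3(2s)^2
(2s)^2 = 7.3×10⁻³³ / (9.4×10⁻³)^3 = 8.8×10⁻²⁷
s = 4.7×10⁻¹⁴ mol L⁻¹

4.7×10⁻¹⁴ M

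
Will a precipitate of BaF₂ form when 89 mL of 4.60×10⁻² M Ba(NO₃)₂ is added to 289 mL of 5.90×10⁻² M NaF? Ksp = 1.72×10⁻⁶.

Yes

The combined volume is 378 mL.
[Ba²⁺] = (4.60×10⁻²)(89)/378 = 1.08×10⁻² M
[F⁻] = (5.90×10⁻²)(289)/378 = 4.51×10⁻² M
Q = [Ba²⁺][F⁻]^2 = 2.20×10⁻⁵
Q = 2.20×10⁻⁵ > Ksp = 1.72×10⁻⁶, so the solution is supersaturated and BaF₂ precipitates.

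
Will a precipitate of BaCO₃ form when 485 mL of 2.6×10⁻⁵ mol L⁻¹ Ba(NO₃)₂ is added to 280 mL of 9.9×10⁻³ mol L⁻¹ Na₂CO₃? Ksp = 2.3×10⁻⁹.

Total volume after mixing = 485 + 280 = 765 mL.
[Ba²⁺] = (2.6×10⁻⁵)(485)/765 = 1.6×10⁻⁵ mol L⁻¹
[CO₃²⁻] = (9.9×10⁻³)(280)/765 = 3.6×10⁻³ mol L⁻¹
Q = [Ba²⁺][CO₃²⁻] = 6.0×10⁻⁸
Q = 6.0×10⁻⁸ > Ksp = 2.3×10⁻⁹, so the solution is supersaturated and BaCO₃ precipitates.

Yes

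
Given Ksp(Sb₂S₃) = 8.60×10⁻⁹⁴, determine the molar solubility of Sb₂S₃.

Sb₂S₃(s) ⇌ 2 Sb³⁺(aq) + 3 S²⁻(aq)
Let s be the molar solubility. Then [Sb³⁺] = 2s and [S²⁻] = 3s.
Ksp = [Sb³⁺]^2[S²⁻]^3 = (2s)^2 · (3s)^3 = 108s^5
108s^5 = 8.60×10⁻⁹⁴  ⇒  s^5 = 7.96×10⁻⁹⁶
s = (7.96×10⁻⁹⁶)^(1/5) = 9.55×10⁻²⁰ M

9.55×10⁻²⁰ M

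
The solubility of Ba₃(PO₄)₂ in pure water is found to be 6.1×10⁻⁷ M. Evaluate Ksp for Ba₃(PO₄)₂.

Ksp = 9.1×10⁻³⁰

Ba₃(PO₄)₂(s) ⇌ 3 Ba²⁺(aq) + 2 PO₄³⁻(aq)
For each mole of Ba₃(PO₄)₂ that dissolves per liter, [Ba²⁺] = 3s and [PO₄³⁻] = 2s; let s denote this solubility.
Ksp = [Ba²⁺]^3[PO₄³⁻]^2 = (3s)^3 · (2s)^2 = 108s^5
Ksp = 108 × (6.1×10⁻⁷)^5 = 9.1×10⁻³⁰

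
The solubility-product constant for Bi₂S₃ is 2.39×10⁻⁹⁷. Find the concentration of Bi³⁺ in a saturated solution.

3.72×10⁻²⁰ M

Bi₂S₃(s) ⇌ 2 Bi³⁺(aq) + 3 S²⁻(aq)
Let s be the molar solubility. Then [Bi³⁺] = 2s and [S²⁻] = 3s.
Ksp = [Bi³⁺]^2[S²⁻]^3 = (2s)^2 · (3s)^3 = 108s^5 = 2.39×10⁻⁹⁷
s = 1.86×10⁻²⁰ M
[Bi³⁺] = 2s = 3.72×10⁻²⁰ M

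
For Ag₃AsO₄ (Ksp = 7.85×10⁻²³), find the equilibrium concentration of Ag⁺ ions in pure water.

Ag₃AsO₄(s) ⇌ 3 Ag⁺(aq) + AsO₄³⁻(aq)
For each mole of Ag₃AsO₄ that dissolves per liter, [Ag⁺] = 3s and [AsO₄³⁻] = s; let s denote this solubility.
Ksp = [Ag⁺]^3[AsO₄³⁻] = (3s)^3 · s = 27s^4 = 7.85×10⁻²³
s = 1.31×10⁻⁶ mol/L
[Ag⁺] = 3s = 3.92×10⁻⁶ mol/L

3.92×10⁻⁶ M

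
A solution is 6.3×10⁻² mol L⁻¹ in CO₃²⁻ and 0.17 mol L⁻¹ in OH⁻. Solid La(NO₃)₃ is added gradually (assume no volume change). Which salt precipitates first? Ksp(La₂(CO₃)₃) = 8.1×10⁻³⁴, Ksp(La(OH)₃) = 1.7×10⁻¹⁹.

Precipitation begins when Q = Ksp.
For La₂(CO₃)₃: [La³⁺] = (Ksp/[CO₃²⁻]^3)^(1/2) = 1.8×10⁻¹⁵ mol L⁻¹
For La(OH)₃: [La³⁺] = (Ksp/[OH⁻]^3) = 3.5×10⁻¹⁷ mol L⁻¹
The smaller threshold [La³⁺] is reached first, so La(OH)₃ precipitates first.

La(OH)₃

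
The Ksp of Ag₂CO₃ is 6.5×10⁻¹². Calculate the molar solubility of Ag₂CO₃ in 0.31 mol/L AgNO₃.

Ag₂CO₃(s) ⇌ 2 Ag⁺(aq) + CO₃²⁻(aq)
With Ag⁺ already at 0.31 mol/L and s small, take [Ag⁺] ≈ 0.31 mol/L and [CO₃²⁻] = s.
Ksp = [Ag⁺]^2[CO₃²⁻] = (0.31)^2s
s = 6.5×10⁻¹² / (0.31)^2 = 6.8×10⁻¹¹
s = 6.8×10⁻¹¹ mol/L

6.8×10⁻¹¹ M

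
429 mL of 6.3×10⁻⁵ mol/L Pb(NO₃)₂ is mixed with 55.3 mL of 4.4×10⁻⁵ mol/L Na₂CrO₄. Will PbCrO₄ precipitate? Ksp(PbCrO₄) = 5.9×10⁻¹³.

Total volume after mixing = 429 + 55.3 = 484.3 mL.
[Pb²⁺] = (6.3×10⁻⁵)(429)/484.3 = 5.6×10⁻⁵ mol/L
[CrO₄²⁻] = (4.4×10⁻⁵)(55.3)/484.3 = 5.0×10⁻⁶ mol/L
Q = [Pb²⁺][CrO₄²⁻] = 2.8×10⁻¹⁰
Since Q (2.8×10⁻¹⁰) exceeds Ksp (5.9×10⁻¹³), PbCrO₄ will precipitate.

Yes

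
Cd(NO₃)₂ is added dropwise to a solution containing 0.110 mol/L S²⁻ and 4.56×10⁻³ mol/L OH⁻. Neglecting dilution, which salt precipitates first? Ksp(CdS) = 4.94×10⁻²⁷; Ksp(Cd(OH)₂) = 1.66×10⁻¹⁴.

Each salt precipitates once Q = Ksp for that salt.
For CdS: [Cd²⁺] = (Ksp/[S²⁻]) = 4.49×10⁻²⁶ mol/L
For Cd(OH)₂: [Cd²⁺] = (Ksp/[OH⁻]^2) = 7.98×10⁻¹⁰ mol/L
Since CdS needs less Cd²⁺ to reach saturation, it precipitates first.

CdS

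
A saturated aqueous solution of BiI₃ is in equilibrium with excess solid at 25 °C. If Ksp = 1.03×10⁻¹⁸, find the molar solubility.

1.40×10⁻⁵ M

BiI₃(s) ⇌ Bi³⁺(aq) + 3 I⁻(aq)
Call the molar solubility s, so that [Bi³⁺] = s and [I⁻] = 3s.
Ksp = [Bi³⁺][I⁻]^3 = s · (3s)^3 = 27s^4
27s^4 = 1.03×10⁻¹⁸  ⇒  s^4 = 3.81×10⁻²⁰
Taking the 4th root, s = 1.40×10⁻⁵ mol L⁻¹.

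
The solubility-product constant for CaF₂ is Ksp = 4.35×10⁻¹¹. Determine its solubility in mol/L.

2.22×10⁻⁴ M

CaF₂(s) ⇌ Ca²⁺(aq) + 2 F⁻(aq)
With molar solubility s: [Ca²⁺] = s, [F⁻] = 2s.
Ksp = [Ca²⁺][F⁻]^2 = s · (2s)^2 = 4s^3
4s^3 = 4.35×10⁻¹¹  ⇒  s^3 = 1.09×10⁻¹¹
s = 2.22×10⁻⁴ mol/L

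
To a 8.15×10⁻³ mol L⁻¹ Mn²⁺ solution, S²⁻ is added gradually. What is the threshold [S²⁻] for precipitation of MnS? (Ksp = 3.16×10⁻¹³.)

The threshold for precipitation is Q = Ksp.
MnS(s) ⇌ Mn²⁺(aq) + S²⁻(aq)
Ksp = [Mn²⁺][S²⁻] = [S²⁻](8.15×10⁻³)
[S²⁻] = 3.16×10⁻¹³ / (8.15×10⁻³) = 3.88×10⁻¹¹
[S²⁻] = 3.88×10⁻¹¹ mol L⁻¹

3.88×10⁻¹¹ M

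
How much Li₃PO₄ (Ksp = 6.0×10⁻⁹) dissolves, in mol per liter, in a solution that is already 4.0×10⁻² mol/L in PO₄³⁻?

Li₃PO₄(s) ⇌ 3 Li⁺(aq) + PO₄³⁻(aq)
With PO₄³⁻ already at 4.0×10⁻² mol/L and s small, take [PO₄³⁻] ≈ 4.0×10⁻² mol/L and [Li⁺] = 3s.
Ksp = [Li⁺]^3[PO₄³⁻] = (3s)^3(4.0×10⁻²)
(3s)^3 = 6.0×10⁻⁹ / (4.0×10⁻²) = 1.5×10⁻⁷
s = 1.8×10⁻³ mol/L

1.8×10⁻³ M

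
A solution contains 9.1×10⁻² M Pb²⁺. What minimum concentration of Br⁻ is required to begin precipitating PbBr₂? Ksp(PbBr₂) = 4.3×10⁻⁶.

Precipitation begins when Q = Ksp.
PbBr₂(s) ⇌ Pb²⁺(aq) + 2 Br⁻(aq)
Ksp = [Pb²⁺][Br⁻]^2 = [Br⁻]^2(9.1×10⁻²)
[Br⁻]^2 = 4.3×10⁻⁶ / (9.1×10⁻²) = 4.7×10⁻⁵
[Br⁻] = 6.9×10⁻³ M

6.9×10⁻³ M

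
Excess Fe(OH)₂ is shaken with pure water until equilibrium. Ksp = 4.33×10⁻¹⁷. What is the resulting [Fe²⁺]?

2.21×10⁻⁶ M

Fe(OH)₂(s) ⇌ Fe²⁺(aq) + 2 OH⁻(aq)
If s mol/L of Fe(OH)₂ dissolves, [Fe²⁺] = s and [OH⁻] = 2s.
Ksp = [Fe²⁺][OH⁻]^2 = s · (2s)^2 = 4s^3 = 4.33×10⁻¹⁷
s = 2.21×10⁻⁶ M
[Fe²⁺] = s = 2.21×10⁻⁶ M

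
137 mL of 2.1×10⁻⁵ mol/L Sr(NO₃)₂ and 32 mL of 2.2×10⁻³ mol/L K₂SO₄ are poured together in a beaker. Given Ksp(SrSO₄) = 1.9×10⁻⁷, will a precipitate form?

No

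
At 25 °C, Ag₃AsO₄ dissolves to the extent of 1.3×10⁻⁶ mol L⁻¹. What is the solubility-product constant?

Ksp = 7.7×10⁻²³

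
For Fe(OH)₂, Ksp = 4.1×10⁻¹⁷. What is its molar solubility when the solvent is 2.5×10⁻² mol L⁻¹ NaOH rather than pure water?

Fe(OH)₂(s) ⇌ Fe²⁺(aq) + 2 OH⁻(aq)
With OH⁻ already at 2.5×10⁻² mol L⁻¹ and s small, take [OH⁻] ≈ 2.5×10⁻² mol L⁻¹ and [Fe²⁺] = s.
Ksp = [Fe²⁺][OH⁻]^2 = s(2.5×10⁻²)^2
s = 4.1×10⁻¹⁷ / (2.5×10⁻²)^2 = 6.6×10⁻¹⁴
s = 6.6×10⁻¹⁴ mol L⁻¹

6.6×10⁻¹⁴ M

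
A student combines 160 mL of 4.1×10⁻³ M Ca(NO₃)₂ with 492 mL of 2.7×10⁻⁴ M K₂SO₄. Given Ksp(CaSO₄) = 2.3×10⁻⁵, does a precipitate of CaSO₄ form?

No

After mixing, V = 160 mL + 492 mL = 652 mL.
[Ca²⁺] = (4.1×10⁻³)(160)/652 = 1.0×10⁻³ M
[SO₄²⁻] = (2.7×10⁻⁴)(492)/652 = 2.0×10⁻⁴ M
Q = [Ca²⁺][SO₄²⁻] = 2.0×10⁻⁷
Q = 2.0×10⁻⁷ < Ksp = 2.3×10⁻⁵, so the solution is unsaturated and no precipitate forms.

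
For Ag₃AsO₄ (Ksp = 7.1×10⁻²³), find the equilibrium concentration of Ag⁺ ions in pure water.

Ag₃AsO₄(s) ⇌ 3 Ag⁺(aq) + AsO₄³⁻(aq)
If s mol/L of Ag₃AsO₄ dissolves, [Ag⁺] = 3s and [AsO₄³⁻] = s.
Ksp = [Ag⁺]^3[AsO₄³⁻] = (3s)^3 · s = 27s^4 = 7.1×10⁻²³
s = 1.3×10⁻⁶ mol L⁻¹
[Ag⁺] = 3s = 3.8×10⁻⁶ mol L⁻¹

3.8×10⁻⁶ M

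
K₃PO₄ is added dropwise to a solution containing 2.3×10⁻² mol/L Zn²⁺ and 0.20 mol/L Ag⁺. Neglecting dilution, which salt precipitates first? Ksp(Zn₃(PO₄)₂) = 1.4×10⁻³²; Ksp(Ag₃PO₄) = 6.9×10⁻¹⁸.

Ag₃PO₄

A salt starts to precipitate once the ion product Q reaches its Ksp.
For Zn₃(PO₄)₂: [PO₄³⁻] = (Ksp/[Zn²⁺]^3)^(1/2) = 3.4×10⁻¹⁴ mol/L
For Ag₃PO₄: [PO₄³⁻] = (Ksp/[Ag⁺]^3) = 8.6×10⁻¹⁶ mol/L
The smaller threshold [PO₄³⁻] is reached first, so Ag₃PO₄ precipitates first.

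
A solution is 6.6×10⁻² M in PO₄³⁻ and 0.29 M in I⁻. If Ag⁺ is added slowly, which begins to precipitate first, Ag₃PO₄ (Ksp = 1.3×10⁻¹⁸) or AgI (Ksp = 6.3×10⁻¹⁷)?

AgI

Precipitation of each salt begins when its ion product equals Ksp.
For Ag₃PO₄: [Ag⁺] = (Ksp/[PO₄³⁻])^(1/3) = 2.7×10⁻⁶ M
For AgI: [Ag⁺] = (Ksp/[I⁻]) = 2.2×10⁻¹⁶ M
The smaller threshold [Ag⁺] is reached first, so AgI precipitates first.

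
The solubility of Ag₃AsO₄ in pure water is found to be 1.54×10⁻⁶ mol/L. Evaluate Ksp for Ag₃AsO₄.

Ag₃AsO₄(s) ⇌ 3 Ag⁺(aq) + AsO₄³⁻(aq)
Call the molar solubility s, so that [Ag⁺] = 3s and [AsO₄³⁻] = s.
Ksp = [Ag⁺]^3[AsO₄³⁻] = (3s)^3 · s = 27s^4
Ksp = 27 × (1.54×10⁻⁶)^4 = 1.52×10⁻²²

Ksp = 1.52×10⁻²²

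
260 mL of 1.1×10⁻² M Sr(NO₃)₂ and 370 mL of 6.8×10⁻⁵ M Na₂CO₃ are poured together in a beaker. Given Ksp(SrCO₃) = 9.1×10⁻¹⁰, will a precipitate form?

The combined volume is 630 mL.
[Sr²⁺] = (1.1×10⁻²)(260)/630 = 4.5×10⁻³ M
[CO₃²⁻] = (6.8×10⁻⁵)(370)/630 = 4.0×10⁻⁵ M
Q = [Sr²⁺][CO₃²⁻] = 1.8×10⁻⁷
Because Q > Ksp (1.8×10⁻⁷ vs 9.1×10⁻¹⁰), a precipitate of SrCO₃ forms.

Yes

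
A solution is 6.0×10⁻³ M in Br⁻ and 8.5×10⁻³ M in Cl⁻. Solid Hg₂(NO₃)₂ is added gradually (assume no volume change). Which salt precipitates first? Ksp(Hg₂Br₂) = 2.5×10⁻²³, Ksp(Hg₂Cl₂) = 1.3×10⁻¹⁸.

Precipitation of each salt begins when its ion product equals Ksp.
For Hg₂Br₂: [Hg₂²⁺] = (Ksp/[Br⁻]^2) = 6.9×10⁻¹⁹ M
For Hg₂Cl₂: [Hg₂²⁺] = (Ksp/[Cl⁻]^2) = 1.8×10⁻¹⁴ M
Since Hg₂Br₂ needs less Hg₂²⁺ to reach saturation, it precipitates first.

Hg₂Br₂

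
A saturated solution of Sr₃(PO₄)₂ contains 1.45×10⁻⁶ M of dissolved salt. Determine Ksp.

Sr₃(PO₄)₂(s) ⇌ 3 Sr²⁺(aq) + 2 PO₄³⁻(aq)
Call the molar solubility s, so that [Sr²⁺] = 3s and [PO₄³⁻] = 2s.
Ksp = [Sr²⁺]^3[PO₄³⁻]^2 = (3s)^3 · (2s)^2 = 108s^5
Ksp = 108 × (1.45×10⁻⁶)^5 = 6.92×10⁻²⁸

Ksp = 6.92×10⁻²⁸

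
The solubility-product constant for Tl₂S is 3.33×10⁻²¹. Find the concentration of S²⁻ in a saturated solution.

9.41×10⁻⁸ M

Tl₂S(s) ⇌ 2 Tl⁺(aq) + S²⁻(aq)
Call the molar solubility s, so that [Tl⁺] = 2s and [S²⁻] = s.
Ksp = [Tl⁺]^2[S²⁻] = (2s)^2 · s = 4s^3 = 3.33×10⁻²¹
s = 9.41×10⁻⁸ M
[S²⁻] = s = 9.41×10⁻⁸ M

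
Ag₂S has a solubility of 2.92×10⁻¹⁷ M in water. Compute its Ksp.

Ag₂S(s) ⇌ 2 Ag⁺(aq) + S²⁻(aq)
With molar solubility s: [Ag⁺] = 2s, [S²⁻] = s.
Ksp = [Ag⁺]^2[S²⁻] = (2s)^2 · s = 4s^3
Ksp = 4 × (2.92×10⁻¹⁷)^3 = 9.96×10⁻⁵⁰

Ksp = 9.96×10⁻⁵⁰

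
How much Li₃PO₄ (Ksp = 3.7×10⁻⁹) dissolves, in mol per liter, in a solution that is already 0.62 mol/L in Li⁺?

Li₃PO₄(s) ⇌ 3 Li⁺(aq) + PO₄³⁻(aq)
Let s be the solubility of Li₃PO₄ here. The common ion gives [Li⁺] ≈ 0.62 mol/L, and [PO₄³⁻] = s.
Ksp = [Li⁺]^3[PO₄³⁻] = (0.62)^3s
s = 3.7×10⁻⁹ / (0.62)^3 = 1.6×10⁻⁸
s = 1.6×10⁻⁸ mol/L

1.6×10⁻⁸ M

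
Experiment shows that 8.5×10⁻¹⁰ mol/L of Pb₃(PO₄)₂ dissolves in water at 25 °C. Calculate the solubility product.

Ksp = 4.8×10⁻⁴⁴

Pb₃(PO₄)₂(s) ⇌ 3 Pb²⁺(aq) + 2 PO₄³⁻(aq)
For each mole of Pb₃(PO₄)₂ that dissolves per liter, [Pb²⁺] = 3s and [PO₄³⁻] = 2s; let s denote this solubility.
Ksp = [Pb²⁺]^3[PO₄³⁻]^2 = (3s)^3 · (2s)^2 = 108s^5
Ksp = 108 × (8.5×10⁻¹⁰)^5 = 4.8×10⁻⁴⁴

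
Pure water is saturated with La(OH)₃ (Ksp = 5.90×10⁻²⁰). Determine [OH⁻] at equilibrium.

La(OH)₃(s) ⇌ La³⁺(aq) + 3 OH⁻(aq)
Let s be the molar solubility. Then [La³⁺] = s and [OH⁻] = 3s.
Ksp = [La³⁺][OH⁻]^3 = s · (3s)^3 = 27s^4 = 5.90×10⁻²⁰
s = 6.84×10⁻⁶ M
[OH⁻] = 3s = 2.05×10⁻⁵ M

2.05×10⁻⁵ M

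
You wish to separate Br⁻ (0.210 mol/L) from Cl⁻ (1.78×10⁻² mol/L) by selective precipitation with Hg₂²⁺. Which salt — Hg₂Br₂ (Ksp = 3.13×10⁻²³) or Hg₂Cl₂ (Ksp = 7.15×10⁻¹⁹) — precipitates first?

Hg₂Br₂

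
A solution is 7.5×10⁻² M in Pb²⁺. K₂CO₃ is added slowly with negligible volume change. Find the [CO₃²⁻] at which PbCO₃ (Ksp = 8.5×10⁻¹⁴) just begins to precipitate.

1.1×10⁻¹² M

Precipitation begins when Q = Ksp.
PbCO₃(s) ⇌ Pb²⁺(aq) + CO₃²⁻(aq)
Ksp = [Pb²⁺][CO₃²⁻] = [CO₃²⁻](7.5×10⁻²)
[CO₃²⁻] = 8.5×10⁻¹⁴ / (7.5×10⁻²) = 1.1×10⁻¹²
[CO₃²⁻] = 1.1×10⁻¹² M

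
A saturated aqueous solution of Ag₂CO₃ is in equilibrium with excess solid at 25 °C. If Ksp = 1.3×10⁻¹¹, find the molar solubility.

1.5×10⁻⁴ M

Ag₂CO₃(s) ⇌ 2 Ag⁺(aq) + CO₃²⁻(aq)
If s mol/L of Ag₂CO₃ dissolves, [Ag⁺] = 2s and [CO₃²⁻] = s.
Ksp = [Ag⁺]^2[CO₃²⁻] = (2s)^2 · s = 4s^3
4s^3 = 1.3×10⁻¹¹  ⇒  s^3 = 3.3×10⁻¹²
s = 1.5×10⁻⁴ M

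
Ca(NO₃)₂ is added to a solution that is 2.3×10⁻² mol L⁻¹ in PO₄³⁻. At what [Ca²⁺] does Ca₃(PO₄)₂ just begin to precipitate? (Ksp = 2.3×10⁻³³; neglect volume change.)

Each salt precipitates once Q = Ksp for that salt.
Ca₃(PO₄)₂(s) ⇌ 3 Ca²⁺(aq) + 2 PO₄³⁻(aq)
Ksp = [Ca²⁺]^3[PO₄³⁻]^2 = [Ca²⁺]^3(2.3×10⁻²)^2
[Ca²⁺]^3 = 2.3×10⁻³³ / (2.3×10⁻²)^2 = 4.3×10⁻³⁰
[Ca²⁺] = 1.6×10⁻¹⁰ mol L⁻¹

1.6×10⁻¹⁰ M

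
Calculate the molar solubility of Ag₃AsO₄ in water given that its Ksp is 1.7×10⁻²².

Ag₃AsO₄(s) ⇌ 3 Ag⁺(aq) + AsO₄³⁻(aq)
With molar solubility s: [Ag⁺] = 3s, [AsO₄³⁻] = s.
Ksp = [Ag⁺]^3[AsO₄³⁻] = (3s)^3 · s = 27s^4
27s^4 = 1.7×10⁻²²  ⇒  s^4 = 6.3×10⁻²⁴
s = 1.6×10⁻⁶ M

1.6×10⁻⁶ M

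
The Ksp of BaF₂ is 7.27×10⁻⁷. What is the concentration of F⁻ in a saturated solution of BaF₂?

BaF₂(s) ⇌ Ba²⁺(aq) + 2 F⁻(aq)
With molar solubility s: [Ba²⁺] = s, [F⁻] = 2s.
Ksp = [Ba²⁺][F⁻]^2 = s · (2s)^2 = 4s^3 = 7.27×10⁻⁷
s = 5.66×10⁻³ M
[F⁻] = 2s = 1.13×10⁻² M

1.13×10⁻² M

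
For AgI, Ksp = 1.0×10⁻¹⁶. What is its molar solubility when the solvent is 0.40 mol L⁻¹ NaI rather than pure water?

2.5×10⁻¹⁶ M

AgI(s) ⇌ Ag⁺(aq) + I⁻(aq)
I⁻ is already present at 0.40 mol L⁻¹. If s mol/L of AgI dissolves, [Ag⁺] = s while [I⁻] ≈ 0.40 mol L⁻¹.
Ksp = [Ag⁺][I⁻] = s(0.40)
s = 1.0×10⁻¹⁶ / (0.40) = 2.5×10⁻¹⁶
s = 2.5×10⁻¹⁶ mol L⁻¹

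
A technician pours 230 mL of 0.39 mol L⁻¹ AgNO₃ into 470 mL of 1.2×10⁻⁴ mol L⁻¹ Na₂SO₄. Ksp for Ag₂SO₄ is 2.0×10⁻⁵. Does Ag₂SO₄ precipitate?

No

Total volume after mixing = 230 + 470 = 700 mL.
[Ag⁺] = (0.39)(230)/700 = 0.13 mol L⁻¹
[SO₄²⁻] = (1.2×10⁻⁴)(470)/700 = 8.1×10⁻⁵ mol L⁻¹
Q = [Ag⁺]^2[SO₄²⁻] = 1.3×10⁻⁶
Q = 1.3×10⁻⁶ < Ksp = 2.0×10⁻⁵, so the solution is unsaturated and no precipitate forms.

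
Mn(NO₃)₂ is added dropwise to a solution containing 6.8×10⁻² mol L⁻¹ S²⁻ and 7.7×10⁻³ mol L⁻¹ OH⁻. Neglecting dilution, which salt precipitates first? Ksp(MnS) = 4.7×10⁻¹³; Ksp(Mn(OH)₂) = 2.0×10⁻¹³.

MnS

The threshold for precipitation is Q = Ksp.
For MnS: [Mn²⁺] = (Ksp/[S²⁻]) = 6.9×10⁻¹² mol L⁻¹
For Mn(OH)₂: [Mn²⁺] = (Ksp/[OH⁻]^2) = 3.4×10⁻⁹ mol L⁻¹
Since MnS needs less Mn²⁺ to reach saturation, it precipitates first.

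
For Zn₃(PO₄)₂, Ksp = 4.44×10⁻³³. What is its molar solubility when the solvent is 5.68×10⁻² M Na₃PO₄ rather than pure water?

3.71×10⁻¹¹ M

Zn₃(PO₄)₂(s) ⇌ 3 Zn²⁺(aq) + 2 PO₄³⁻(aq)
PO₄³⁻ is already present at 5.68×10⁻² M. If s mol/L of Zn₃(PO₄)₂ dissolves, [Zn²⁺] = 3s while [PO₄³⁻] ≈ 5.68×10⁻² M.
Ksp = [Zn²⁺]^3[PO₄³⁻]^2 = (3s)^3(5.68×10⁻²)^2
(3s)^3 = 4.44×10⁻³³ / (5.68×10⁻²)^2 = 1.38×10⁻³⁰
s = 3.71×10⁻¹¹ M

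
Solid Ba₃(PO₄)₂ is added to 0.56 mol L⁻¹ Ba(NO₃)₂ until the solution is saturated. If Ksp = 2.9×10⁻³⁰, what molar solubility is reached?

Ba₃(PO₄)₂(s) ⇌ 3 Ba²⁺(aq) + 2 PO₄³⁻(aq)
Ba²⁺ is already present at 0.56 mol L⁻¹. If s mol/L of Ba₃(PO₄)₂ dissolves, [PO₄³⁻] = 2s while [Ba²⁺] ≈ 0.56 mol L⁻¹.
Ksp = [Ba²⁺]^3[PO₄³⁻]^2 = (0.56)^3(2s)^2
(2s)^2 = 2.9×10⁻³⁰ / (0.56)^3 = 1.7×10⁻²⁹
s = 2.0×10⁻¹⁵ mol L⁻¹

2.0×10⁻¹⁵ M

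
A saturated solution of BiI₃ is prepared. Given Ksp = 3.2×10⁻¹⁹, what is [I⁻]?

3.1×10⁻⁵ M

BiI₃(s) ⇌ Bi³⁺(aq) + 3 I⁻(aq)
If s mol/L of BiI₃ dissolves, [Bi³⁺] = s and [I⁻] = 3s.
Ksp = [Bi³⁺][I⁻]^3 = s · (3s)^3 = 27s^4 = 3.2×10⁻¹⁹
s = 1.0×10⁻⁵ mol/L
[I⁻] = 3s = 3.1×10⁻⁵ mol/L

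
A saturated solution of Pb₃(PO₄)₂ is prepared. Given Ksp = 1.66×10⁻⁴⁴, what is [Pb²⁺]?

Pb₃(PO₄)₂(s) ⇌ 3 Pb²⁺(aq) + 2 PO₄³⁻(aq)
For each mole of Pb₃(PO₄)₂ that dissolves per liter, [Pb²⁺] = 3s and [PO₄³⁻] = 2s; let s denote this solubility.
Ksp = [Pb²⁺]^3[PO₄³⁻]^2 = (3s)^3 · (2s)^2 = 108s^5 = 1.66×10⁻⁴⁴
s = 6.88×10⁻¹⁰ M
[Pb²⁺] = 3s = 2.06×10⁻⁹ M

2.06×10⁻⁹ M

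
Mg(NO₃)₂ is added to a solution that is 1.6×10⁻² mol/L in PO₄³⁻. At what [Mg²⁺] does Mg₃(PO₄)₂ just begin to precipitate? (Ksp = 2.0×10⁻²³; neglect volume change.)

Each salt precipitates once Q = Ksp for that salt.
Mg₃(PO₄)₂(s) ⇌ 3 Mg²⁺(aq) + 2 PO₄³⁻(aq)
Ksp = [Mg²⁺]^3[PO₄³⁻]^2 = [Mg²⁺]^3(1.6×10⁻²)^2
[Mg²⁺]^3 = 2.0×10⁻²³ / (1.6×10⁻²)^2 = 7.8×10⁻²⁰
[Mg²⁺] = 4.3×10⁻⁷ mol/L

4.3×10⁻⁷ M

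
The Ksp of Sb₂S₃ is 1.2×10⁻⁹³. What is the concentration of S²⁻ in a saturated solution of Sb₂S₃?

3.1×10⁻¹⁹ M

Sb₂S₃(s) ⇌ 2 Sb³⁺(aq) + 3 S²⁻(aq)
Call the molar solubility s, so that [Sb³⁺] = 2s and [S²⁻] = 3s.
Ksp = [Sb³⁺]^2[S²⁻]^3 = (2s)^2 · (3s)^3 = 108s^5 = 1.2×10⁻⁹³
s = 1.0×10⁻¹⁹ mol/L
[S²⁻] = 3s = 3.1×10⁻¹⁹ mol/L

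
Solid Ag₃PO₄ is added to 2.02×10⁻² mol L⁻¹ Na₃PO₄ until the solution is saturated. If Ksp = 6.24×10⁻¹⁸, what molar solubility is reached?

2.25×10⁻⁶ M

Ag₃PO₄(s) ⇌ 3 Ag⁺(aq) + PO₄³⁻(aq)
Let s be the solubility of Ag₃PO₄ here. The common ion gives [PO₄³⁻] ≈ 2.02×10⁻² mol L⁻¹, and [Ag⁺] = 3s.
Ksp = [Ag⁺]^3[PO₄³⁻] = (3s)^3(2.02×10⁻²)
(3s)^3 = 6.24×10⁻¹⁸ / (2.02×10⁻²) = 3.09×10⁻¹⁶
s = 2.25×10⁻⁶ mol L⁻¹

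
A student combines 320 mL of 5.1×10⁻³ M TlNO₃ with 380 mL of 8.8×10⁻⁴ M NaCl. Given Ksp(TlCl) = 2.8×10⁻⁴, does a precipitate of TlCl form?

After mixing, V = 320 mL + 380 mL = 700 mL.
[Tl⁺] = (5.1×10⁻³)(320)/700 = 2.3×10⁻³ M
[Cl⁻] = (8.8×10⁻⁴)(380)/700 = 4.8×10⁻⁴ M
Q = [Tl⁺][Cl⁻] = 1.1×10⁻⁶
Q = 1.1×10⁻⁶ < Ksp = 2.8×10⁻⁴, so the solution is unsaturated and no precipitate forms.

No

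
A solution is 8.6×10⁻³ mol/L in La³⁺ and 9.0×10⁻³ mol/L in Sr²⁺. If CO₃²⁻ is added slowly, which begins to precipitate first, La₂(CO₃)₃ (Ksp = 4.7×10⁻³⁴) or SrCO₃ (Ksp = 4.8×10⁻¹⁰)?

La₂(CO₃)₃

Precipitation begins when Q = Ksp.
For La₂(CO₃)₃: [CO₃²⁻] = (Ksp/[La³⁺]^2)^(1/3) = 1.9×10⁻¹⁰ mol/L
For SrCO₃: [CO₃²⁻] = (Ksp/[Sr²⁺]) = 5.3×10⁻⁸ mol/L
Since La₂(CO₃)₃ needs less CO₃²⁻ to reach saturation, it precipitates first.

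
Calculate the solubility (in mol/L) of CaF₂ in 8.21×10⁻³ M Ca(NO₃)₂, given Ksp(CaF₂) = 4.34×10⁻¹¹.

3.64×10⁻⁵ M

CaF₂(s) ⇌ Ca²⁺(aq) + 2 F⁻(aq)
With Ca²⁺ already at 8.21×10⁻³ M and s small, take [Ca²⁺] ≈ 8.21×10⁻³ M and [F⁻] = 2s.
Ksp = [Ca²⁺][F⁻]^2 = (8.21×10⁻³)(2s)^2
(2s)^2 = 4.34×10⁻¹¹ / (8.21×10⁻³) = 5.29×10⁻⁹
s = 3.64×10⁻⁵ M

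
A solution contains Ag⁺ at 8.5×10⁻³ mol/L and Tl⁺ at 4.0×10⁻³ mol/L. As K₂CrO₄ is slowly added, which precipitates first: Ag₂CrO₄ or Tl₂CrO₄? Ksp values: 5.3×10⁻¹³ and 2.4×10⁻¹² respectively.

Ag₂CrO₄

Precipitation of each salt begins when its ion product equals Ksp.
For Ag₂CrO₄: [CrO₄²⁻] = (Ksp/[Ag⁺]^2) = 7.3×10⁻⁹ mol/L
For Tl₂CrO₄: [CrO₄²⁻] = (Ksp/[Tl⁺]^2) = 1.5×10⁻⁷ mol/L
Ag₂CrO₄ requires the lower [CrO₄²⁻], so it precipitates first.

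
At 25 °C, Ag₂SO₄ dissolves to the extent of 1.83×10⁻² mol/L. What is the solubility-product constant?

Ksp = 2.45×10⁻⁵

Ag₂SO₄(s) ⇌ 2 Ag⁺(aq) + SO₄²⁻(aq)
Let s be the molar solubility. Then [Ag⁺] = 2s and [SO₄²⁻] = s.
Ksp = [Ag⁺]^2[SO₄²⁻] = (2s)^2 · s = 4s^3
Ksp = 4 × (1.83×10⁻²)^3 = 2.45×10⁻⁵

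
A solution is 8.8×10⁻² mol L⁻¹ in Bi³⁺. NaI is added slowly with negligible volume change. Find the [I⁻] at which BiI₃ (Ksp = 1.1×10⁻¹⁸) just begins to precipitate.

2.3×10⁻⁶ M

Each salt precipitates once Q = Ksp for that salt.
BiI₃(s) ⇌ Bi³⁺(aq) + 3 I⁻(aq)
Ksp = [Bi³⁺][I⁻]^3 = [I⁻]^3(8.8×10⁻²)
[I⁻]^3 = 1.1×10⁻¹⁸ / (8.8×10⁻²) = 1.3×10⁻¹⁷
[I⁻] = 2.3×10⁻⁶ mol L⁻¹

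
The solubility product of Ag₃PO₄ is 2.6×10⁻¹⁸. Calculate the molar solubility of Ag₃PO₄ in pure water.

Ag₃PO₄(s) ⇌ 3 Ag⁺(aq) + PO₄³⁻(aq)
For each mole of Ag₃PO₄ that dissolves per liter, [Ag⁺] = 3s and [PO₄³⁻] = s; let s denote this solubility.
Ksp = [Ag⁺]^3[PO₄³⁻] = (3s)^3 · s = 27s^4
27s^4 = 2.6×10⁻¹⁸  ⇒  s^4 = 9.6×10⁻²⁰
s = 1.8×10⁻⁵ M

1.8×10⁻⁵ M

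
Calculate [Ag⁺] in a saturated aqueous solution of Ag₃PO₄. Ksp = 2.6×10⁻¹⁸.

5.3×10⁻⁵ M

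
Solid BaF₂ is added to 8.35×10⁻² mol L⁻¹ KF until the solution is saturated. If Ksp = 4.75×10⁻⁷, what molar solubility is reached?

6.81×10⁻⁵ M

BaF₂(s) ⇌ Ba²⁺(aq) + 2 F⁻(aq)
Let s be the solubility of BaF₂ here. The common ion gives [F⁻] ≈ 8.35×10⁻² mol L⁻¹, and [Ba²⁺] = s.
Ksp = [Ba²⁺][F⁻]^2 = s(8.35×10⁻²)^2
s = 4.75×10⁻⁷ / (8.35×10⁻²)^2 = 6.81×10⁻⁵
s = 6.81×10⁻⁵ mol L⁻¹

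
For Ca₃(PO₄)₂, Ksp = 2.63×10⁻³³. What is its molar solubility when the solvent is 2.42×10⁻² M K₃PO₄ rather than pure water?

5.50×10⁻¹¹ M

Ca₃(PO₄)₂(s) ⇌ 3 Ca²⁺(aq) + 2 PO₄³⁻(aq)
PO₄³⁻ is already present at 2.42×10⁻² M. If s mol/L of Ca₃(PO₄)₂ dissolves, [Ca²⁺] = 3s while [PO₄³⁻] ≈ 2.42×10⁻² M.
Ksp = [Ca²⁺]^3[PO₄³⁻]^2 = (3s)^3(2.42×10⁻²)^2
(3s)^3 = 2.63×10⁻³³ / (2.42×10⁻²)^2 = 4.49×10⁻³⁰
s = 5.50×10⁻¹¹ M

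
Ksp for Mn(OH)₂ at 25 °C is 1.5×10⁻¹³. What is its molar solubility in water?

Mn(OH)₂(s) ⇌ Mn²⁺(aq) + 2 OH⁻(aq)
Call the molar solubility s, so that [Mn²⁺] = s and [OH⁻] = 2s.
Ksp = [Mn²⁺][OH⁻]^2 = s · (2s)^2 = 4s^3
4s^3 = 1.5×10⁻¹³  ⇒  s^3 = 3.8×10⁻¹⁴
Taking the 3rd root, s = 3.3×10⁻⁵ mol L⁻¹.

3.3×10⁻⁵ M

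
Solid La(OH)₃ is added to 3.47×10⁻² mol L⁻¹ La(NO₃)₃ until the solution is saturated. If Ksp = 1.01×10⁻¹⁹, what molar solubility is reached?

4.76×10⁻⁷ M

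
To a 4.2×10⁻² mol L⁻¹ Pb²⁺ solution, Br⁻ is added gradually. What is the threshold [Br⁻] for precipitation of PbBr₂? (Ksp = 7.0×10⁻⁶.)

1.3×10⁻² M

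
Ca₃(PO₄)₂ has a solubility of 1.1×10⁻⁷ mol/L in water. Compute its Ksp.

Ca₃(PO₄)₂(s) ⇌ 3 Ca²⁺(aq) + 2 PO₄³⁻(aq)
For each mole of Ca₃(PO₄)₂ that dissolves per liter, [Ca²⁺] = 3s and [PO₄³⁻] = 2s; let s denote this solubility.
Ksp = [Ca²⁺]^3[PO₄³⁻]^2 = (3s)^3 · (2s)^2 = 108s^5
Ksp = 108 × (1.1×10⁻⁷)^5 = 1.7×10⁻³³

Ksp = 1.7×10⁻³³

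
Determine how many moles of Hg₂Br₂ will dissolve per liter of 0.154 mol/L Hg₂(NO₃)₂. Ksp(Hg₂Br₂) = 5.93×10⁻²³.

9.81×10⁻¹² M

Hg₂Br₂(s) ⇌ Hg₂²⁺(aq) + 2 Br⁻(aq)
The solution already contains Hg₂²⁺ at 0.154 mol/L. Let s be the molar solubility of Hg₂Br₂.
[Hg₂²⁺] ≈ 0.154 mol/L (common ion dominates); [Br⁻] = 2s.
Ksp = [Hg₂²⁺][Br⁻]^2 = (0.154)(2s)^2
(2s)^2 = 5.93×10⁻²³ / (0.154) = 3.85×10⁻²²
s = 9.81×10⁻¹² mol/L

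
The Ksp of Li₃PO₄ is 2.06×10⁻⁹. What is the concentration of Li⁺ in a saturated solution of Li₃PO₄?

8.87×10⁻³ M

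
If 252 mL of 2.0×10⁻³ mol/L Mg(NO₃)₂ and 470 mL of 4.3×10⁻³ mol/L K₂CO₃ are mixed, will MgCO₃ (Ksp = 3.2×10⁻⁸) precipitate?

Yes

After mixing, V = 252 mL + 470 mL = 722 mL.
[Mg²⁺] = (2.0×10⁻³)(252)/722 = 7.0×10⁻⁴ mol/L
[CO₃²⁻] = (4.3×10⁻³)(470)/722 = 2.8×10⁻³ mol/L
Q = [Mg²⁺][CO₃²⁻] = 2.0×10⁻⁶
Since Q (2.0×10⁻⁶) exceeds Ksp (3.2×10⁻⁸), MgCO₃ will precipitate.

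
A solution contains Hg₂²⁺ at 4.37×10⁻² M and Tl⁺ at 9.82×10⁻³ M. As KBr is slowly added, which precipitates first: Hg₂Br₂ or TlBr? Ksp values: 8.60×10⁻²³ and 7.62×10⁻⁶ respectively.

Precipitation of each salt begins when its ion product equals Ksp.
For Hg₂Br₂: [Br⁻] = (Ksp/[Hg₂²⁺])^(1/2) = 4.44×10⁻¹¹ M
For TlBr: [Br⁻] = (Ksp/[Tl⁺]) = 7.76×10⁻⁴ M
Since Hg₂Br₂ needs less Br⁻ to reach saturation, it precipitates first.

Hg₂Br₂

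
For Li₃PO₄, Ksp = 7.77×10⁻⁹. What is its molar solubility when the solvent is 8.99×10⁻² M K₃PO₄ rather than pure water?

1.47×10⁻³ M

Li₃PO₄(s) ⇌ 3 Li⁺(aq) + PO₄³⁻(aq)
PO₄³⁻ is already present at 8.99×10⁻² M. If s mol/L of Li₃PO₄ dissolves, [Li⁺] = 3s while [PO₄³⁻] ≈ 8.99×10⁻² M.
Ksp = [Li⁺]^3[PO₄³⁻] = (3s)^3(8.99×10⁻²)
(3s)^3 = 7.77×10⁻⁹ / (8.99×10⁻²) = 8.64×10⁻⁸
s = 1.47×10⁻³ M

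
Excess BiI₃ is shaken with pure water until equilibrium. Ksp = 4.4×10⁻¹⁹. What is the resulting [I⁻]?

3.4×10⁻⁵ M

BiI₃(s) ⇌ Bi³⁺(aq) + 3 I⁻(aq)
Let s be the molar solubility. Then [Bi³⁺] = s and [I⁻] = 3s.
Ksp = [Bi³⁺][I⁻]^3 = s · (3s)^3 = 27s^4 = 4.4×10⁻¹⁹
s = 1.1×10⁻⁵ mol L⁻¹
[I⁻] = 3s = 3.4×10⁻⁵ mol L⁻¹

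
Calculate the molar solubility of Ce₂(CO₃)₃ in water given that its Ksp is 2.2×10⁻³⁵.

4.6×10⁻⁸ M

Ce₂(CO₃)₃(s) ⇌ 2 Ce³⁺(aq) + 3 CO₃²⁻(aq)
For each mole of Ce₂(CO₃)₃ that dissolves per liter, [Ce³⁺] = 2s and [CO₃²⁻] = 3s; let s denote this solubility.
Ksp = [Ce³⁺]^2[CO₃²⁻]^3 = (2s)^2 · (3s)^3 = 108s^5
108s^5 = 2.2×10⁻³⁵  ⇒  s^5 = 2.0×10⁻³⁷
s = 4.6×10⁻⁸ M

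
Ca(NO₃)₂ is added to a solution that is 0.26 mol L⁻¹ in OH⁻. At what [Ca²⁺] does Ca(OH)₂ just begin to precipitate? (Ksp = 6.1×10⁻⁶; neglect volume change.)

Precipitation begins when Q = Ksp.
Ca(OH)₂(s) ⇌ Ca²⁺(aq) + 2 OH⁻(aq)
Ksp = [Ca²⁺][OH⁻]^2 = [Ca²⁺](0.26)^2
[Ca²⁺] = 6.1×10⁻⁶ / (0.26)^2 = 9.0×10⁻⁵
[Ca²⁺] = 9.0×10⁻⁵ mol L⁻¹

9.0×10⁻⁵ M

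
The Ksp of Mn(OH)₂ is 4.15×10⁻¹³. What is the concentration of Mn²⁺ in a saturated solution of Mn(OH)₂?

Mn(OH)₂(s) ⇌ Mn²⁺(aq) + 2 OH⁻(aq)
With molar solubility s: [Mn²⁺] = s, [OH⁻] = 2s.
Ksp = [Mn²⁺][OH⁻]^2 = s · (2s)^2 = 4s^3 = 4.15×10⁻¹³
s = 4.70×10⁻⁵ mol/L
[Mn²⁺] = s = 4.70×10⁻⁵ mol/L

4.70×10⁻⁵ M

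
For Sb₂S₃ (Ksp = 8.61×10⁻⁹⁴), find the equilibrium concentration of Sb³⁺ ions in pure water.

Sb₂S₃(s) ⇌ 2 Sb³⁺(aq) + 3 S²⁻(aq)
Call the molar solubility s, so that [Sb³⁺] = 2s and [S²⁻] = 3s.
Ksp = [Sb³⁺]^2[S²⁻]^3 = (2s)^2 · (3s)^3 = 108s^5 = 8.61×10⁻⁹⁴
s = 9.56×10⁻²⁰ mol L⁻¹
[Sb³⁺] = 2s = 1.91×10⁻¹⁹ mol L⁻¹

1.91×10⁻¹⁹ M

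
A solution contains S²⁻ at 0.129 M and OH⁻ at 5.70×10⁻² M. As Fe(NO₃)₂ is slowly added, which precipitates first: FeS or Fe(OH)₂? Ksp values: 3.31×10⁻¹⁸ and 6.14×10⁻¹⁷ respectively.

Precipitation begins when Q = Ksp.
For FeS: [Fe²⁺] = (Ksp/[S²⁻]) = 2.57×10⁻¹⁷ M
For Fe(OH)₂: [Fe²⁺] = (Ksp/[OH⁻]^2) = 1.89×10⁻¹⁴ M
FeS requires the lower [Fe²⁺], so it precipitates first.

FeS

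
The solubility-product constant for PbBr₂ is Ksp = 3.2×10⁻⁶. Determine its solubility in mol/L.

9.3×10⁻³ M

PbBr₂(s) ⇌ Pb²⁺(aq) + 2 Br⁻(aq)
Call the molar solubility s, so that [Pb²⁺] = s and [Br⁻] = 2s.
Ksp = [Pb²⁺][Br⁻]^2 = s · (2s)^2 = 4s^3
4s^3 = 3.2×10⁻⁶  ⇒  s^3 = 8.0×10⁻⁷
Taking the 3rd root, s = 9.3×10⁻³ mol L⁻¹.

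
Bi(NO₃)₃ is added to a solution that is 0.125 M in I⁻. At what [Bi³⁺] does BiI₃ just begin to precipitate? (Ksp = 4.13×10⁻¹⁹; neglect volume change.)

The threshold for precipitation is Q = Ksp.
BiI₃(s) ⇌ Bi³⁺(aq) + 3 I⁻(aq)
Ksp = [Bi³⁺][I⁻]^3 = [Bi³⁺](0.125)^3
[Bi³⁺] = 4.13×10⁻¹⁹ / (0.125)^3 = 2.11×10⁻¹⁶
[Bi³⁺] = 2.11×10⁻¹⁶ M

2.11×10⁻¹⁶ M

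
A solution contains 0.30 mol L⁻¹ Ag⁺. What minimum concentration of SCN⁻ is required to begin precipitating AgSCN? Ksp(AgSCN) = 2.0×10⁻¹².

Each salt precipitates once Q = Ksp for that salt.
AgSCN(s) ⇌ Ag⁺(aq) + SCN⁻(aq)
Ksp = [Ag⁺][SCN⁻] = [SCN⁻](0.30)
[SCN⁻] = 2.0×10⁻¹² / (0.30) = 6.7×10⁻¹²
[SCN⁻] = 6.7×10⁻¹² mol L⁻¹

6.7×10⁻¹² M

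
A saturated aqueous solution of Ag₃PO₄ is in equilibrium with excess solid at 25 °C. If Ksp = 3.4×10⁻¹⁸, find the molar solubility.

1.9×10⁻⁵ M

Ag₃PO₄(s) ⇌ 3 Ag⁺(aq) + PO₄³⁻(aq)
With molar solubility s: [Ag⁺] = 3s, [PO₄³⁻] = s.
Ksp = [Ag⁺]^3[PO₄³⁻] = (3s)^3 · s = 27s^4
27s^4 = 3.4×10⁻¹⁸  ⇒  s^4 = 1.3×10⁻¹⁹
Taking the 4th root, s = 1.9×10⁻⁵ M.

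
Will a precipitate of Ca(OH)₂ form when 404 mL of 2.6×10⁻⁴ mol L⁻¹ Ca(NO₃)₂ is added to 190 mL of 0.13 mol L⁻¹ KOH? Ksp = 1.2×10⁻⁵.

After mixing, V = 404 mL + 190 mL = 594 mL.
[Ca²⁺] = (2.6×10⁻⁴)(404)/594 = 1.8×10⁻⁴ mol L⁻¹
[OH⁻] = (0.13)(190)/594 = 4.2×10⁻² mol L⁻¹
Q = [Ca²⁺][OH⁻]^2 = 3.1×10⁻⁷
Q < Ksp (3.1×10⁻⁷ vs 1.2×10⁻⁵); the solution remains unsaturated and no precipitate forms.

No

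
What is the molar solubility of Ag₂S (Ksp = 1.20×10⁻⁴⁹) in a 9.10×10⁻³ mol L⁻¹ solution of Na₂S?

Ag₂S(s) ⇌ 2 Ag⁺(aq) + S²⁻(aq)
S²⁻ is already present at 9.10×10⁻³ mol L⁻¹. If s mol/L of Ag₂S dissolves, [Ag⁺] = 2s while [S²⁻] ≈ 9.10×10⁻³ mol L⁻¹.
Ksp = [Ag⁺]^2[S²⁻] = (2s)^2(9.10×10⁻³)
(2s)^2 = 1.20×10⁻⁴⁹ / (9.10×10⁻³) = 1.32×10⁻⁴⁷
s = 1.82×10⁻²⁴ mol L⁻¹

1.82×10⁻²⁴ M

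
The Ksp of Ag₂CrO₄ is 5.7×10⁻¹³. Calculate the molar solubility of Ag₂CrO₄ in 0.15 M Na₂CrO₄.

Ag₂CrO₄(s) ⇌ 2 Ag⁺(aq) + CrO₄²⁻(aq)
With CrO₄²⁻ already at 0.15 M and s small, take [CrO₄²⁻] ≈ 0.15 M and [Ag⁺] = 2s.
Ksp = [Ag⁺]^2[CrO₄²⁻] = (2s)^2(0.15)
(2s)^2 = 5.7×10⁻¹³ / (0.15) = 3.8×10⁻¹²
s = 9.7×10⁻⁷ M

9.7×10⁻⁷ M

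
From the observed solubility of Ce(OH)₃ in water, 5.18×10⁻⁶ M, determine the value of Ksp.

Ce(OH)₃(s) ⇌ Ce³⁺(aq) + 3 OH⁻(aq)
If s mol/L of Ce(OH)₃ dissolves, [Ce³⁺] = s and [OH⁻] = 3s.
Ksp = [Ce³⁺][OH⁻]^3 = s · (3s)^3 = 27s^4
Ksp = 27 × (5.18×10⁻⁶)^4 = 1.94×10⁻²⁰

Ksp = 1.94×10⁻²⁰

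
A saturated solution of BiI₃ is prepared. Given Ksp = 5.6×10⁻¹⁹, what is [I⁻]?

BiI₃(s) ⇌ Bi³⁺(aq) + 3 I⁻(aq)
Call the molar solubility s, so that [Bi³⁺] = s and [I⁻] = 3s.
Ksp = [Bi³⁺][I⁻]^3 = s · (3s)^3 = 27s^4 = 5.6×10⁻¹⁹
s = 1.2×10⁻⁵ M
[I⁻] = 3s = 3.6×10⁻⁵ M

3.6×10⁻⁵ M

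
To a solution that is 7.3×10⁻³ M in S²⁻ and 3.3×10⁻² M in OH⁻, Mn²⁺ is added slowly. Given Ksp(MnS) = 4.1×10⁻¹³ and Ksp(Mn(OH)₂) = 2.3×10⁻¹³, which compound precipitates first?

MnS

Precipitation of each salt begins when its ion product equals Ksp.
For MnS: [Mn²⁺] = (Ksp/[S²⁻]) = 5.6×10⁻¹¹ M
For Mn(OH)₂: [Mn²⁺] = (Ksp/[OH⁻]^2) = 2.1×10⁻¹⁰ M
Since MnS needs less Mn²⁺ to reach saturation, it precipitates first.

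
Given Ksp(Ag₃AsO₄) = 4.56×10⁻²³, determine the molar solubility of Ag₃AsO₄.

1.14×10⁻⁶ M

Ag₃AsO₄(s) ⇌ 3 Ag⁺(aq) + AsO₄³⁻(aq)
With molar solubility s: [Ag⁺] = 3s, [AsO₄³⁻] = s.
Ksp = [Ag⁺]^3[AsO₄³⁻] = (3s)^3 · s = 27s^4
27s^4 = 4.56×10⁻²³  ⇒  s^4 = 1.69×10⁻²⁴
s = 1.14×10⁻⁶ M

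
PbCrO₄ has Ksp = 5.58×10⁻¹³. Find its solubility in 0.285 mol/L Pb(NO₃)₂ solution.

1.96×10⁻¹² M

PbCrO₄(s) ⇌ Pb²⁺(aq) + CrO₄²⁻(aq)
Pb²⁺ is already present at 0.285 mol/L. If s mol/L of PbCrO₄ dissolves, [CrO₄²⁻] = s while [Pb²⁺] ≈ 0.285 mol/L.
Ksp = [Pb²⁺][CrO₄²⁻] = (0.285)s
s = 5.58×10⁻¹³ / (0.285) = 1.96×10⁻¹²
s = 1.96×10⁻¹² mol/L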